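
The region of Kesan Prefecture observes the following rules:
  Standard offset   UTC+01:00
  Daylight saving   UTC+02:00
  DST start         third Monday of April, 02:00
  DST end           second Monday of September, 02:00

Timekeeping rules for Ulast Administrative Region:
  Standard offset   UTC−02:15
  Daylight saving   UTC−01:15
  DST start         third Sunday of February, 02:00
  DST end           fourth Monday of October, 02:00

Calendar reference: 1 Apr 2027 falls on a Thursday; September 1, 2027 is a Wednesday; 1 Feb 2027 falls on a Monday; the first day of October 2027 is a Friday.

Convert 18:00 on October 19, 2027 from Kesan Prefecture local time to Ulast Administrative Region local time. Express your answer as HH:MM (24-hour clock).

15:45

1 April 2027 is a Thursday, so the first Monday is April 5 and the third is April 19.
1 September 2027 is a Wednesday, so the first Monday is September 6 and the second is September 13.
October 19, 2027 does not fall between 19 April and 13 September, so daylight saving is not in effect and Kesan Prefecture is at UTC+01:00.
18:00 Kesan Prefecture − 1h = 17:00 UTC.
1 February 2027 is a Monday, so the first Sunday is February 7 and the third is February 21.
1 October 2027 is a Friday, so the first Monday is October 4 and the fourth is October 25.
At the standard offset (UTC−02:15), 17:00 UTC − 2h15m = 14:45 Ulast Administrative Region standard time.
The standard-time date in Ulast Administrative Region, October 19, 2027, lies within the daylight-saving period (21 February – 25 October), so Ulast Administrative Region is on daylight time, UTC−01:15.
17:00 UTC − 1h15m = 15:45 Ulast Administrative Region.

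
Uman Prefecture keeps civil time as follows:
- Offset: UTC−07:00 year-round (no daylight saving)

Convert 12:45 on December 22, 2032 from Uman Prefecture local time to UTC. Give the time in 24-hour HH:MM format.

Uman Prefecture has no daylight saving, so its offset is UTC−07:00 year-round.
12:45 local + 7h = 19:45 UTC.

19:45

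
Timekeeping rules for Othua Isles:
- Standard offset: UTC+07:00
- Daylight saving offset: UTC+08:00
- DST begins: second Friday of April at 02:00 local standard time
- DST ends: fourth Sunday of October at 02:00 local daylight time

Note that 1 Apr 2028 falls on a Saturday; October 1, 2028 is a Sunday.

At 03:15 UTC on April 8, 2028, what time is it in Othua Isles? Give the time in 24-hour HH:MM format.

1 April 2028 is a Saturday, so the first Friday is April 7 and the second is April 14.
1 October 2028 is a Sunday, so the first Sunday is October 1 and the fourth is October 22.
At the standard offset (UTC+07:00), 03:15 UTC + 7h = 10:15 Othua Isles standard time.
Daylight saving runs 14 April – 22 October; the standard-time date in Othua Isles, April 8, 2028, is outside that window, so Othua Isles is on standard time at UTC+07:00.
03:15 UTC + 7h = 10:15 local.

10:15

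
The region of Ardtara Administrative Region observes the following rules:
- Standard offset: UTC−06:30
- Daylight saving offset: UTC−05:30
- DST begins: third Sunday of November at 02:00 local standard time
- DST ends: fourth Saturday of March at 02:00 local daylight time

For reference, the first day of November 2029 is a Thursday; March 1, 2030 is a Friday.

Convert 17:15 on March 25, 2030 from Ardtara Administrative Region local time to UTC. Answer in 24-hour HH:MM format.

23:45

1 November 2029 is a Thursday, so the first Sunday is November 4 and the third is November 18.
1 March 2030 is a Friday, so the first Saturday is March 2 and the fourth is March 23.
March 25, 2030 does not fall between 18 November 2029 and 23 March 2030, so daylight saving is not in effect and Ardtara Administrative Region is at UTC−06:30.
17:15 local + 6h30m = 23:45 UTC.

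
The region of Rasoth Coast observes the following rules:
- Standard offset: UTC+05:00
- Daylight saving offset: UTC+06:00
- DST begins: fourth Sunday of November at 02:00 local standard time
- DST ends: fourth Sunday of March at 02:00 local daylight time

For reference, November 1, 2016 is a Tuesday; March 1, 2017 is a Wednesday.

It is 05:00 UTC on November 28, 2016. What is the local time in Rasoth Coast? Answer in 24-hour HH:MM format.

11:00

1 November 2016 is a Tuesday, so the first Sunday is November 6 and the fourth is November 27.
1 March 2017 is a Wednesday, so the first Sunday is March 5 and the fourth is March 26.
At the standard offset (UTC+05:00), 05:00 UTC + 5h = 10:00 Rasoth Coast standard time.
The standard-time date in Rasoth Coast, November 28, 2016, lies within the daylight-saving period (27 November 2016 – 26 March 2017), so Rasoth Coast is on daylight time, UTC+06:00.
05:00 UTC + 6h = 11:00 local.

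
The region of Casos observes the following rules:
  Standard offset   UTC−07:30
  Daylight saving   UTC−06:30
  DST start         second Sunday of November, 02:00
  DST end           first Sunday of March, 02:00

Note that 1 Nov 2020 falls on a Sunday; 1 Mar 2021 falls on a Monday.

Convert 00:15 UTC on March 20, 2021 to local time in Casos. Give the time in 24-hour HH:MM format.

16:45

1 November 2020 is a Sunday, so the first Sunday is November 1 and the second is November 8.
1 March 2021 is a Monday, so the first Sunday is March 7.
At the standard offset (UTC−07:30), 00:15 UTC − 7h30m = 16:45 Casos standard time (rolling into the previous day, 19 March 2021).
The standard-time date in Casos, March 19, 2021, is outside the daylight-saving period (8 November 2020 – 7 March 2021), so Casos is on standard time, UTC−07:30.
00:15 UTC − 7h30m = 16:45 local (rolling into the previous day, 19 March 2021).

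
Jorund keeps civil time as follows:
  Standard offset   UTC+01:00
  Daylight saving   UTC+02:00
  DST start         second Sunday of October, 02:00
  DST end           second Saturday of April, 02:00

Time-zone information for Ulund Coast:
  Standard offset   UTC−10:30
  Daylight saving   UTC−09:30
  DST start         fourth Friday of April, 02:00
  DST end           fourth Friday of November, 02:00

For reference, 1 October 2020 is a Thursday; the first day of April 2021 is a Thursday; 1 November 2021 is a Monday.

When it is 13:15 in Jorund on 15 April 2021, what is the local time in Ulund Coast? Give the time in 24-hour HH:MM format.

01:45

1 October 2020 is a Thursday, so the first Sunday is October 4 and the second is October 11.
1 April 2021 is a Thursday, so the first Saturday is April 3 and the second is April 10.
15 April 2021 does not fall between 11 October 2020 and 10 April 2021, so daylight saving is not in effect and Jorund is at UTC+01:00.
13:15 Jorund − 1h = 12:15 UTC.
1 April 2021 is a Thursday, so the first Friday is April 2 and the fourth is April 23.
1 November 2021 is a Monday, so the first Friday is November 5 and the fourth is November 26.
At the standard offset (UTC−10:30), 12:15 UTC − 10h30m = 01:45 Ulund Coast standard time.
Daylight saving runs 23 April – 26 November; the standard-time date in Ulund Coast, 15 April 2021, is outside that window, so Ulund Coast is on standard time at UTC−10:30.
12:15 UTC − 10h30m = 01:45 Ulund Coast.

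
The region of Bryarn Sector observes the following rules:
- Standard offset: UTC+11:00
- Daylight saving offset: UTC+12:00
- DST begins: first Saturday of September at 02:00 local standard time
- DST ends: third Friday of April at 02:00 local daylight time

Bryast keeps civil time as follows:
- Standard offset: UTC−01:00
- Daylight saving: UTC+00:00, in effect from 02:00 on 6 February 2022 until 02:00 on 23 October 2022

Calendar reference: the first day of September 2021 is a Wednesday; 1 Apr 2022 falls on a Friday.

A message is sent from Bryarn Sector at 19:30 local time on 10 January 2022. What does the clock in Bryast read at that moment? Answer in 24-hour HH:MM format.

06:30

1 September 2021 is a Wednesday, so the first Saturday is September 4.
1 April 2022 is a Friday, so the first Friday is April 1 and the third is April 15.
10 January 2022 falls between 4 September 2021 and 15 April 2022, so daylight saving is in effect and Bryarn Sector is at UTC+12:00.
19:30 Bryarn Sector − 12h = 07:30 UTC.
At the standard offset (UTC−01:00), 07:30 UTC − 1h = 06:30 Bryast standard time.
The standard-time date in Bryast, 10 January 2022, is outside the daylight-saving period (6 February – 23 October), so Bryast is on standard time, UTC−01:00.
07:30 UTC − 1h = 06:30 Bryast.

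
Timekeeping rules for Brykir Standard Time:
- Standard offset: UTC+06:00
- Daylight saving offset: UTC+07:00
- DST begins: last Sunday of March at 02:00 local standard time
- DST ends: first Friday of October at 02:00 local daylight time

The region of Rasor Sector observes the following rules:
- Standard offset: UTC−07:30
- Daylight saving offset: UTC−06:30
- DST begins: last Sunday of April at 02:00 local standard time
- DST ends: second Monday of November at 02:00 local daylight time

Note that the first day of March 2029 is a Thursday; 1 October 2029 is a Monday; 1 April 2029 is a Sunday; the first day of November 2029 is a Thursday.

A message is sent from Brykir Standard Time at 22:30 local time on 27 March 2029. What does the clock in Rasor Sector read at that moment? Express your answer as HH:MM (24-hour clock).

08:00

1 March 2029 is a Thursday, so Sundays fall on 4, 11, 18, 25; the last is March 25.
1 October 2029 is a Monday, so the first Friday is October 5.
27 March 2029 lies within the daylight-saving period (25 March – 5 October), so Brykir Standard Time is on daylight time, UTC+07:00.
22:30 Brykir Standard Time − 7h = 15:30 UTC.
1 April 2029 is a Sunday, so Sundays fall on 1, 8, 15, 22, 29; the last is April 29.
1 November 2029 is a Thursday, so the first Monday is November 5 and the second is November 12.
At the standard offset (UTC−07:30), 15:30 UTC − 7h30m = 08:00 Rasor Sector standard time.
Daylight saving runs 29 April – 12 November; the standard-time date in Rasor Sector, 27 March 2029, is outside that window, so Rasor Sector is on standard time at UTC−07:30.
15:30 UTC − 7h30m = 08:00 Rasor Sector.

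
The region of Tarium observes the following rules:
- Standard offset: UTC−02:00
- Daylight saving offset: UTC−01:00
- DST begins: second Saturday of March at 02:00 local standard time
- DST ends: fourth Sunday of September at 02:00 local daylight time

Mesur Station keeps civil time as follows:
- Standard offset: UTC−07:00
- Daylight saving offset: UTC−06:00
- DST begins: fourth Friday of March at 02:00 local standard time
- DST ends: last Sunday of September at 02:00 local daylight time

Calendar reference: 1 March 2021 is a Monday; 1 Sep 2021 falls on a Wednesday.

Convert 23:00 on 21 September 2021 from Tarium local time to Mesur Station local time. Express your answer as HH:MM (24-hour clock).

1 March 2021 is a Monday, so the first Saturday is March 6 and the second is March 13.
1 September 2021 is a Wednesday, so the first Sunday is September 5 and the fourth is September 26.
Daylight saving runs 13 March – 26 September; 21 September 2021 is inside that window, so Tarium is at UTC−01:00.
23:00 Tarium + 1h = 00:00 UTC (rolling into the next day, 22 September 2021).
1 March 2021 is a Monday, so the first Friday is March 5 and the fourth is March 26.
1 September 2021 is a Wednesday, so Sundays fall on 5, 12, 19, 26; the last is September 26.
At the standard offset (UTC−07:00), 00:00 UTC − 7h = 17:00 Mesur Station standard time (rolling into the previous day, 21 September 2021).
The standard-time date in Mesur Station, 21 September 2021, falls between 26 March and 26 September, so daylight saving is in effect and Mesur Station is at UTC−06:00.
00:00 UTC − 6h = 18:00 Mesur Station (rolling into the previous day, 21 September 2021).

18:00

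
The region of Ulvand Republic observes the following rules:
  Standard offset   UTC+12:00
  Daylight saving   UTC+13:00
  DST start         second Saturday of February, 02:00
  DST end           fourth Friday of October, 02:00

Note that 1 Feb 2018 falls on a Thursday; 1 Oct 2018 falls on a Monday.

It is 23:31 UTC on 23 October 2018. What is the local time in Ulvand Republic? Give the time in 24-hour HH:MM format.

1 February 2018 is a Thursday, so the first Saturday is February 3 and the second is February 10.
1 October 2018 is a Monday, so the first Friday is October 5 and the fourth is October 26.
At the standard offset (UTC+12:00), 23:31 UTC + 12h = 11:31 Ulvand Republic standard time (rolling into the next day, 24 October 2018).
The standard-time date in Ulvand Republic, 24 October 2018, falls between 10 February and 26 October, so daylight saving is in effect and Ulvand Republic is at UTC+13:00.
23:31 UTC + 13h = 12:31 local (rolling into the next day, 24 October 2018).

12:31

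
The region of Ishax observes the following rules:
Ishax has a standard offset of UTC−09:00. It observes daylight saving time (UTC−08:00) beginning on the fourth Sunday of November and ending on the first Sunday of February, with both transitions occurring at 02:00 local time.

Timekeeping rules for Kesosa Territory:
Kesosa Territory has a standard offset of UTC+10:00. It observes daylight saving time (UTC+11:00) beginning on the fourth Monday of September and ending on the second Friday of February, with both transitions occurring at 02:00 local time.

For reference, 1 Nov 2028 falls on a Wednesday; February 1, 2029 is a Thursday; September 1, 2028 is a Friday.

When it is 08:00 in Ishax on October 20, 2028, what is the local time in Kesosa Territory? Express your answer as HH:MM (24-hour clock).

1 November 2028 is a Wednesday, so the first Sunday is November 5 and the fourth is November 26.
1 February 2029 is a Thursday, so the first Sunday is February 4.
Daylight saving runs 26 November 2028 – 4 February 2029; October 20, 2028 is outside that window, so Ishax is on standard time at UTC−09:00.
08:00 Ishax + 9h = 17:00 UTC.
1 September 2028 is a Friday, so the first Monday is September 4 and the fourth is September 25.
1 February 2029 is a Thursday, so the first Friday is February 2 and the second is February 9.
At the standard offset (UTC+10:00), 17:00 UTC + 10h = 03:00 Kesosa Territory standard time (rolling into the next day, 21 October 2028).
Daylight saving runs 25 September 2028 – 9 February 2029; the standard-time date in Kesosa Territory, October 21, 2028, is inside that window, so Kesosa Territory is at UTC+11:00.
17:00 UTC + 11h = 04:00 Kesosa Territory (rolling into the next day, 21 October 2028).

04:00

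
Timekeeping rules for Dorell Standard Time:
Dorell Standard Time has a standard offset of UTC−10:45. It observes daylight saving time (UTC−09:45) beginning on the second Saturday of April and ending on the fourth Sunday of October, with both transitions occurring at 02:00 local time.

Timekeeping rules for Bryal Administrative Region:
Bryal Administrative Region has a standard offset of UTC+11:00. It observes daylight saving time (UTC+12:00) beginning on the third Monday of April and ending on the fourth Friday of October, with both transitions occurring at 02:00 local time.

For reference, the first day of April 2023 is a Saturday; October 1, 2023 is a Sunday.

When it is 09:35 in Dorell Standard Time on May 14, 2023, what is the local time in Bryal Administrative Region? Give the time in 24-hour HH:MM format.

07:20

1 April 2023 is a Saturday, so the first Saturday is April 1 and the second is April 8.
1 October 2023 is a Sunday, so the first Sunday is October 1 and the fourth is October 22.
May 14, 2023 lies within the daylight-saving period (8 April – 22 October), so Dorell Standard Time is on daylight time, UTC−09:45.
09:35 Dorell Standard Time + 9h45m = 19:20 UTC.
1 April 2023 is a Saturday, so the first Monday is April 3 and the third is April 17.
1 October 2023 is a Sunday, so the first Friday is October 6 and the fourth is October 27.
At the standard offset (UTC+11:00), 19:20 UTC + 11h = 06:20 Bryal Administrative Region standard time (rolling into the next day, 15 May 2023).
The standard-time date in Bryal Administrative Region, May 15, 2023, lies within the daylight-saving period (17 April – 27 October), so Bryal Administrative Region is on daylight time, UTC+12:00.
19:20 UTC + 12h = 07:20 Bryal Administrative Region (rolling into the next day, 15 May 2023).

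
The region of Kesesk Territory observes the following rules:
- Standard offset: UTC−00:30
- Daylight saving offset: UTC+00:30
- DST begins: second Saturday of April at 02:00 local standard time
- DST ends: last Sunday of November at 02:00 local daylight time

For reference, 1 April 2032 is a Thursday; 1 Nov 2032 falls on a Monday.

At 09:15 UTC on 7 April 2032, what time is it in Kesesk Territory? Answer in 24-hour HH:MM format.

08:45

1 April 2032 is a Thursday, so the first Saturday is April 3 and the second is April 10.
1 November 2032 is a Monday, so Sundays fall on 7, 14, 21, 28; the last is November 28.
At the standard offset (UTC−00:30), 09:15 UTC − 0h30m = 08:45 Kesesk Territory standard time.
The standard-time date in Kesesk Territory, 7 April 2032, does not fall between 10 April and 28 November, so daylight saving is not in effect and Kesesk Territory is at UTC−00:30.
09:15 UTC − 0h30m = 08:45 local.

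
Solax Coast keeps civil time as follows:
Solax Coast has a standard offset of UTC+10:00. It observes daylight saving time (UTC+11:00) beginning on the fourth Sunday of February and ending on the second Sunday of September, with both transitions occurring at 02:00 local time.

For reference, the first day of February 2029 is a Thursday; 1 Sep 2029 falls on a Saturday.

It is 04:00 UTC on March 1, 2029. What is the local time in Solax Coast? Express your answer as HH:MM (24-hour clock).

15:00

1 February 2029 is a Thursday, so the first Sunday is February 4 and the fourth is February 25.
1 September 2029 is a Saturday, so the first Sunday is September 2 and the second is September 9.
At the standard offset (UTC+10:00), 04:00 UTC + 10h = 14:00 Solax Coast standard time.
Daylight saving runs 25 February – 9 September; the standard-time date in Solax Coast, March 1, 2029, is inside that window, so Solax Coast is at UTC+11:00.
04:00 UTC + 11h = 15:00 local.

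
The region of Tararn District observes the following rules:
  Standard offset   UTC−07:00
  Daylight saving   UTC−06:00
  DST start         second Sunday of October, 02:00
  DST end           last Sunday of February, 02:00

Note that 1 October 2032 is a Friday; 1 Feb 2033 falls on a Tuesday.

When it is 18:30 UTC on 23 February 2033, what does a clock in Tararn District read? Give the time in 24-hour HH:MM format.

1 October 2032 is a Friday, so the first Sunday is October 3 and the second is October 10.
1 February 2033 is a Tuesday, so Sundays fall on 6, 13, 20, 27; the last is February 27.
At the standard offset (UTC−07:00), 18:30 UTC − 7h = 11:30 Tararn District standard time.
Daylight saving runs 10 October 2032 – 27 February 2033; the standard-time date in Tararn District, 23 February 2033, is inside that window, so Tararn District is at UTC−06:00.
18:30 UTC − 6h = 12:30 local.

12:30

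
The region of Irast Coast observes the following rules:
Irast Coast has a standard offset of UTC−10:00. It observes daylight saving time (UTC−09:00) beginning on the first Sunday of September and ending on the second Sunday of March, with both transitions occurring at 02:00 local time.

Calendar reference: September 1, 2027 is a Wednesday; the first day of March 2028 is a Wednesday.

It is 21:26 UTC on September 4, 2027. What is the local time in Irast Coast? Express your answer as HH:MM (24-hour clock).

1 September 2027 is a Wednesday, so the first Sunday is September 5.
1 March 2028 is a Wednesday, so the first Sunday is March 5 and the second is March 12.
At the standard offset (UTC−10:00), 21:26 UTC − 10h = 11:26 Irast Coast standard time.
The standard-time date in Irast Coast, September 4, 2027, does not fall between 5 September 2027 and 12 March 2028, so daylight saving is not in effect and Irast Coast is at UTC−10:00.
21:26 UTC − 10h = 11:26 local.

11:26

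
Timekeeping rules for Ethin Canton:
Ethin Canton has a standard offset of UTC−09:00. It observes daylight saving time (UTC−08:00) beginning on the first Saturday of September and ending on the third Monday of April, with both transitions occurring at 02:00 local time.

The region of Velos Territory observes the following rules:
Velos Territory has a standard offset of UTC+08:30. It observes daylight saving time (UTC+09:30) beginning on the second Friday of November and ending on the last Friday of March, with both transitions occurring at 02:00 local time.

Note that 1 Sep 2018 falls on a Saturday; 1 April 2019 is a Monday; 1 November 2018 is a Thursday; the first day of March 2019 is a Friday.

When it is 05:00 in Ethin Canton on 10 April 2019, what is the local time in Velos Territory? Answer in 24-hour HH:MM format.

21:30

1 September 2018 is a Saturday, so the first Saturday is September 1.
1 April 2019 is a Monday, so the first Monday is April 1 and the third is April 15.
10 April 2019 lies within the daylight-saving period (1 September 2018 – 15 April 2019), so Ethin Canton is on daylight time, UTC−08:00.
05:00 Ethin Canton + 8h = 13:00 UTC.
1 November 2018 is a Thursday, so the first Friday is November 2 and the second is November 9.
1 March 2019 is a Friday, so Fridays fall on 1, 8, 15, 22, 29; the last is March 29.
At the standard offset (UTC+08:30), 13:00 UTC + 8h30m = 21:30 Velos Territory standard time.
Daylight saving runs 9 November 2018 – 29 March 2019; the standard-time date in Velos Territory, 10 April 2019, is outside that window, so Velos Territory is on standard time at UTC+08:30.
13:00 UTC + 8h30m = 21:30 Velos Territory.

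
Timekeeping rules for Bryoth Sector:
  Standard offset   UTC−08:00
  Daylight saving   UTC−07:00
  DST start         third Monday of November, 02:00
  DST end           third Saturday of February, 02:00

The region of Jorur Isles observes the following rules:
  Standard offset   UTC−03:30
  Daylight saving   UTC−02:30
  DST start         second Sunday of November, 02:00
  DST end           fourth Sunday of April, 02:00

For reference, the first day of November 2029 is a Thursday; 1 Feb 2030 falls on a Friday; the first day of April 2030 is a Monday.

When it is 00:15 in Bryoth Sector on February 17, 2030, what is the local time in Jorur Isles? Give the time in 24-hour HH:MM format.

05:45

1 November 2029 is a Thursday, so the first Monday is November 5 and the third is November 19.
1 February 2030 is a Friday, so the first Saturday is February 2 and the third is February 16.
February 17, 2030 does not fall between 19 November 2029 and 16 February 2030, so daylight saving is not in effect and Bryoth Sector is at UTC−08:00.
00:15 Bryoth Sector + 8h = 08:15 UTC.
1 November 2029 is a Thursday, so the first Sunday is November 4 and the second is November 11.
1 April 2030 is a Monday, so the first Sunday is April 7 and the fourth is April 28.
At the standard offset (UTC−03:30), 08:15 UTC − 3h30m = 04:45 Jorur Isles standard time.
The standard-time date in Jorur Isles, February 17, 2030, falls between 11 November 2029 and 28 April 2030, so daylight saving is in effect and Jorur Isles is at UTC−02:30.
08:15 UTC − 2h30m = 05:45 Jorur Isles.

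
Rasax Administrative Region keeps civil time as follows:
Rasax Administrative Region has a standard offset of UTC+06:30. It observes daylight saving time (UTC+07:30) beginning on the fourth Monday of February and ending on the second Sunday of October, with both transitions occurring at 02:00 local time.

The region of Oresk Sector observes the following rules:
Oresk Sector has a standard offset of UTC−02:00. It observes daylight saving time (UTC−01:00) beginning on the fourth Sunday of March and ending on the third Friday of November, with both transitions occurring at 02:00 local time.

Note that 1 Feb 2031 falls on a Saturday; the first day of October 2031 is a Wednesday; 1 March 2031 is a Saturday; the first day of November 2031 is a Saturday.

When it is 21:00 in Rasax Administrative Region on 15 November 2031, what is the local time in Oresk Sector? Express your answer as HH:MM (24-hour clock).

1 February 2031 is a Saturday, so the first Monday is February 3 and the fourth is February 24.
1 October 2031 is a Wednesday, so the first Sunday is October 5 and the second is October 12.
15 November 2031 does not fall between 24 February and 12 October, so daylight saving is not in effect and Rasax Administrative Region is at UTC+06:30.
21:00 Rasax Administrative Region − 6h30m = 14:30 UTC.
1 March 2031 is a Saturday, so the first Sunday is March 2 and the fourth is March 23.
1 November 2031 is a Saturday, so the first Friday is November 7 and the third is November 21.
At the standard offset (UTC−02:00), 14:30 UTC − 2h = 12:30 Oresk Sector standard time.
The standard-time date in Oresk Sector, 15 November 2031, lies within the daylight-saving period (23 March – 21 November), so Oresk Sector is on daylight time, UTC−01:00.
14:30 UTC − 1h = 13:30 Oresk Sector.

13:30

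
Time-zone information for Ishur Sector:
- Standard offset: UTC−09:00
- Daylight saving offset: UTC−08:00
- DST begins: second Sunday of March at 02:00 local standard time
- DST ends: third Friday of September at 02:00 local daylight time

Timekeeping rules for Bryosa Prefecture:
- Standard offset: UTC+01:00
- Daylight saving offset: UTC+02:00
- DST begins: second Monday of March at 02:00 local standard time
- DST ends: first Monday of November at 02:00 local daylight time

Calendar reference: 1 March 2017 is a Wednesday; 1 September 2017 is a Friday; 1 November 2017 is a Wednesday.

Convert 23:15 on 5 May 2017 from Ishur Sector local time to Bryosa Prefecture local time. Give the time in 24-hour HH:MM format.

09:15

1 March 2017 is a Wednesday, so the first Sunday is March 5 and the second is March 12.
1 September 2017 is a Friday, so the first Friday is September 1 and the third is September 15.
Daylight saving runs 12 March – 15 September; 5 May 2017 is inside that window, so Ishur Sector is at UTC−08:00.
23:15 Ishur Sector + 8h = 07:15 UTC (rolling into the next day, 6 May 2017).
1 March 2017 is a Wednesday, so the first Monday is March 6 and the second is March 13.
1 November 2017 is a Wednesday, so the first Monday is November 6.
At the standard offset (UTC+01:00), 07:15 UTC + 1h = 08:15 Bryosa Prefecture standard time.
Daylight saving runs 13 March – 6 November; the standard-time date in Bryosa Prefecture, 6 May 2017, is inside that window, so Bryosa Prefecture is at UTC+02:00.
07:15 UTC + 2h = 09:15 Bryosa Prefecture.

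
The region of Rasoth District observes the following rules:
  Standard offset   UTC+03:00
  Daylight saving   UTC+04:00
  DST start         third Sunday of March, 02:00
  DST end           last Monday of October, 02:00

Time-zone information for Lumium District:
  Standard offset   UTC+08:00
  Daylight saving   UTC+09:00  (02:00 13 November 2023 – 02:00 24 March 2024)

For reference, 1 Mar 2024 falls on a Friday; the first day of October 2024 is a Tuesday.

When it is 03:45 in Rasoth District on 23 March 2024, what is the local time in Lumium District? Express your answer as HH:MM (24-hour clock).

1 March 2024 is a Friday, so the first Sunday is March 3 and the third is March 17.
1 October 2024 is a Tuesday, so Mondays fall on 7, 14, 21, 28; the last is October 28.
Daylight saving runs 17 March – 28 October; 23 March 2024 is inside that window, so Rasoth District is at UTC+04:00.
03:45 Rasoth District − 4h = 23:45 UTC (rolling into the previous day, 22 March 2024).
At the standard offset (UTC+08:00), 23:45 UTC + 8h = 07:45 Lumium District standard time (rolling into the next day, 23 March 2024).
The standard-time date in Lumium District, 23 March 2024, lies within the daylight-saving period (13 November 2023 – 24 March 2024), so Lumium District is on daylight time, UTC+09:00.
23:45 UTC + 9h = 08:45 Lumium District (rolling into the next day, 23 March 2024).

08:45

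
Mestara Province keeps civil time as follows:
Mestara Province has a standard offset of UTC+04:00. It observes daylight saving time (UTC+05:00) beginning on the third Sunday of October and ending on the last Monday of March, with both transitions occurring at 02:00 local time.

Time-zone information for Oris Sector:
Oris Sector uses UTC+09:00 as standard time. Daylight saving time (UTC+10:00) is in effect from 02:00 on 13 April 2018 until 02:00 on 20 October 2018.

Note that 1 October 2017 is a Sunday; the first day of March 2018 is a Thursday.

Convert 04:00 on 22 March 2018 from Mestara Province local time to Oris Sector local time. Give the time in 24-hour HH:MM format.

08:00

1 October 2017 is a Sunday, so the first Sunday is October 1 and the third is October 15.
1 March 2018 is a Thursday, so Mondays fall on 5, 12, 19, 26; the last is March 26.
22 March 2018 falls between 15 October 2017 and 26 March 2018, so daylight saving is in effect and Mestara Province is at UTC+05:00.
04:00 Mestara Province − 5h = 23:00 UTC (rolling into the previous day, 21 March 2018).
At the standard offset (UTC+09:00), 23:00 UTC + 9h = 08:00 Oris Sector standard time (rolling into the next day, 22 March 2018).
Daylight saving runs 13 April – 20 October; the standard-time date in Oris Sector, 22 March 2018, is outside that window, so Oris Sector is on standard time at UTC+09:00.
23:00 UTC + 9h = 08:00 Oris Sector (rolling into the next day, 22 March 2018).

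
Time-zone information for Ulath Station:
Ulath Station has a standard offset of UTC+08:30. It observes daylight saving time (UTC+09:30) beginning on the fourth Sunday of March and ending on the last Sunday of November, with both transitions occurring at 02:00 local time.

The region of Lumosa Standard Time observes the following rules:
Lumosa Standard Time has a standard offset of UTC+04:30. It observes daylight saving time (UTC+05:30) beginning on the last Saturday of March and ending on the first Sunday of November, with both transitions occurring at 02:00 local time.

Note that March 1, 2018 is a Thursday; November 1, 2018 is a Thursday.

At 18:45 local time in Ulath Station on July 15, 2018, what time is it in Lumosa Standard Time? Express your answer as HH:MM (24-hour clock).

14:45

1 March 2018 is a Thursday, so the first Sunday is March 4 and the fourth is March 25.
1 November 2018 is a Thursday, so Sundays fall on 4, 11, 18, 25; the last is November 25.
Daylight saving runs 25 March – 25 November; July 15, 2018 is inside that window, so Ulath Station is at UTC+09:30.
18:45 Ulath Station − 9h30m = 09:15 UTC.
1 March 2018 is a Thursday, so Saturdays fall on 3, 10, 17, 24, 31; the last is March 31.
1 November 2018 is a Thursday, so the first Sunday is November 4.
At the standard offset (UTC+04:30), 09:15 UTC + 4h30m = 13:45 Lumosa Standard Time standard time.
The standard-time date in Lumosa Standard Time, July 15, 2018, falls between 31 March and 4 November, so daylight saving is in effect and Lumosa Standard Time is at UTC+05:30.
09:15 UTC + 5h30m = 14:45 Lumosa Standard Time.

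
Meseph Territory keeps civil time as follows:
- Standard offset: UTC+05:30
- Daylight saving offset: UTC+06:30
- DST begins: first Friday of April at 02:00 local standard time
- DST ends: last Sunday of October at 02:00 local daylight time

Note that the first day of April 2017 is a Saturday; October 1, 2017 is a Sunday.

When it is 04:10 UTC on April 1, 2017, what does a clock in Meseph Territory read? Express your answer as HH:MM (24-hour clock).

1 April 2017 is a Saturday, so the first Friday is April 7.
1 October 2017 is a Sunday, so Sundays fall on 1, 8, 15, 22, 29; the last is October 29.
At the standard offset (UTC+05:30), 04:10 UTC + 5h30m = 09:40 Meseph Territory standard time.
The standard-time date in Meseph Territory, April 1, 2017, is outside the daylight-saving period (7 April – 29 October), so Meseph Territory is on standard time, UTC+05:30.
04:10 UTC + 5h30m = 09:40 local.

09:40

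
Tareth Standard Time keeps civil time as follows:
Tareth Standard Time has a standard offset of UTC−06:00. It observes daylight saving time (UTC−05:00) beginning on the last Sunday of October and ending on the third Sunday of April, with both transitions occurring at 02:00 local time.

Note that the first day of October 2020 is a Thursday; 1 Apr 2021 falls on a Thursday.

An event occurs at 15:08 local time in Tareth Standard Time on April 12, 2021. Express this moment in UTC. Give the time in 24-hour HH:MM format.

1 October 2020 is a Thursday, so Sundays fall on 4, 11, 18, 25; the last is October 25.
1 April 2021 is a Thursday, so the first Sunday is April 4 and the third is April 18.
April 12, 2021 lies within the daylight-saving period (25 October 2020 – 18 April 2021), so Tareth Standard Time is on daylight time, UTC−05:00.
15:08 local + 5h = 20:08 UTC.

20:08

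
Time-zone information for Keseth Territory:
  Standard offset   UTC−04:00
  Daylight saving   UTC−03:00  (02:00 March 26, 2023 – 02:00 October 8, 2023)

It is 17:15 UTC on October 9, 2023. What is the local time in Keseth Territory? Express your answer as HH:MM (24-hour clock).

13:15

At the standard offset (UTC−04:00), 17:15 UTC − 4h = 13:15 Keseth Territory standard time.
The standard-time date in Keseth Territory, October 9, 2023, is outside the daylight-saving period (26 March – 8 October), so Keseth Territory is on standard time, UTC−04:00.
17:15 UTC − 4h = 13:15 local.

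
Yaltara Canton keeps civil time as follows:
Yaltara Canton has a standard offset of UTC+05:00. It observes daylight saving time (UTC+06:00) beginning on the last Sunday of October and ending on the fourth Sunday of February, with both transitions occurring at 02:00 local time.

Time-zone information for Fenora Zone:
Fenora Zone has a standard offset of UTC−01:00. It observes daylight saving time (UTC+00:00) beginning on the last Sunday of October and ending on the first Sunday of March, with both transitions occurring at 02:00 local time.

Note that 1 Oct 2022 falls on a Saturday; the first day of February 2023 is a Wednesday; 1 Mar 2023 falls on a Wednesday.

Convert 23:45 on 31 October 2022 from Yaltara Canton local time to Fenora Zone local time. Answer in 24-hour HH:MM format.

1 October 2022 is a Saturday, so Sundays fall on 2, 9, 16, 23, 30; the last is October 30.
1 February 2023 is a Wednesday, so the first Sunday is February 5 and the fourth is February 26.
31 October 2022 falls between 30 October 2022 and 26 February 2023, so daylight saving is in effect and Yaltara Canton is at UTC+06:00.
23:45 Yaltara Canton − 6h = 17:45 UTC.
1 October 2022 is a Saturday, so Sundays fall on 2, 9, 16, 23, 30; the last is October 30.
1 March 2023 is a Wednesday, so the first Sunday is March 5.
At the standard offset (UTC−01:00), 17:45 UTC − 1h = 16:45 Fenora Zone standard time.
Daylight saving runs 30 October 2022 – 5 March 2023; the standard-time date in Fenora Zone, 31 October 2022, is inside that window, so Fenora Zone is at UTC+00:00.
17:45 UTC + 0h = 17:45 Fenora Zone.

17:45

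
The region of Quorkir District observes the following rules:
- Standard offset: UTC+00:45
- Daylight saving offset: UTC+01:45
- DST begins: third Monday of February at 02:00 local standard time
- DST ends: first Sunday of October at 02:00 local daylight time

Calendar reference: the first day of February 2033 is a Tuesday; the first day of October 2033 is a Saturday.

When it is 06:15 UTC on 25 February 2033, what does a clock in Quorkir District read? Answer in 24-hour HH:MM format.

08:00

1 February 2033 is a Tuesday, so the first Monday is February 7 and the third is February 21.
1 October 2033 is a Saturday, so the first Sunday is October 2.
At the standard offset (UTC+00:45), 06:15 UTC + 0h45m = 07:00 Quorkir District standard time.
Daylight saving runs 21 February – 2 October; the standard-time date in Quorkir District, 25 February 2033, is inside that window, so Quorkir District is at UTC+01:45.
06:15 UTC + 1h45m = 08:00 local.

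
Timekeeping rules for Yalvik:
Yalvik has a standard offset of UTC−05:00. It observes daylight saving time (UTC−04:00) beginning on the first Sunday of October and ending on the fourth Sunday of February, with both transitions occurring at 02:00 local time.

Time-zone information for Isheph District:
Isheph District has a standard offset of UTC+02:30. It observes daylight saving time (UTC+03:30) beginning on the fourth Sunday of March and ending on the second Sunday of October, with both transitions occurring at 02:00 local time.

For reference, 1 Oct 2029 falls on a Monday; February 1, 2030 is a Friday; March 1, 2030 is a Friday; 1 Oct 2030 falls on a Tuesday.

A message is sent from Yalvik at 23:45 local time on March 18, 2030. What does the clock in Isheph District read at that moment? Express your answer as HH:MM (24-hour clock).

07:15

1 October 2029 is a Monday, so the first Sunday is October 7.
1 February 2030 is a Friday, so the first Sunday is February 3 and the fourth is February 24.
March 18, 2030 is outside the daylight-saving period (7 October 2029 – 24 February 2030), so Yalvik is on standard time, UTC−05:00.
23:45 Yalvik + 5h = 04:45 UTC (rolling into the next day, 19 March 2030).
1 March 2030 is a Friday, so the first Sunday is March 3 and the fourth is March 24.
1 October 2030 is a Tuesday, so the first Sunday is October 6 and the second is October 13.
At the standard offset (UTC+02:30), 04:45 UTC + 2h30m = 07:15 Isheph District standard time.
The standard-time date in Isheph District, March 19, 2030, does not fall between 24 March and 13 October, so daylight saving is not in effect and Isheph District is at UTC+02:30.
04:45 UTC + 2h30m = 07:15 Isheph District.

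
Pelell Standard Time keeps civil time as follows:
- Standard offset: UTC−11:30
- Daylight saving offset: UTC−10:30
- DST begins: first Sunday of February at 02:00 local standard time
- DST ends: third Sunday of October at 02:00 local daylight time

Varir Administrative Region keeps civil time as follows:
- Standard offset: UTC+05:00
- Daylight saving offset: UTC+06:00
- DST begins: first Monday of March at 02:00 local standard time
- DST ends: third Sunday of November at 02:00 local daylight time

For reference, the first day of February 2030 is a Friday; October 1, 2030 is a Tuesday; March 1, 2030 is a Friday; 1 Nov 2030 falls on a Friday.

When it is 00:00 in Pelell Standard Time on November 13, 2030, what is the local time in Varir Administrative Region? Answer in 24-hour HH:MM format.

1 February 2030 is a Friday, so the first Sunday is February 3.
1 October 2030 is a Tuesday, so the first Sunday is October 6 and the third is October 20.
November 13, 2030 is outside the daylight-saving period (3 February – 20 October), so Pelell Standard Time is on standard time, UTC−11:30.
00:00 Pelell Standard Time + 11h30m = 11:30 UTC.
1 March 2030 is a Friday, so the first Monday is March 4.
1 November 2030 is a Friday, so the first Sunday is November 3 and the third is November 17.
At the standard offset (UTC+05:00), 11:30 UTC + 5h = 16:30 Varir Administrative Region standard time.
Daylight saving runs 4 March – 17 November; the standard-time date in Varir Administrative Region, November 13, 2030, is inside that window, so Varir Administrative Region is at UTC+06:00.
11:30 UTC + 6h = 17:30 Varir Administrative Region.

17:30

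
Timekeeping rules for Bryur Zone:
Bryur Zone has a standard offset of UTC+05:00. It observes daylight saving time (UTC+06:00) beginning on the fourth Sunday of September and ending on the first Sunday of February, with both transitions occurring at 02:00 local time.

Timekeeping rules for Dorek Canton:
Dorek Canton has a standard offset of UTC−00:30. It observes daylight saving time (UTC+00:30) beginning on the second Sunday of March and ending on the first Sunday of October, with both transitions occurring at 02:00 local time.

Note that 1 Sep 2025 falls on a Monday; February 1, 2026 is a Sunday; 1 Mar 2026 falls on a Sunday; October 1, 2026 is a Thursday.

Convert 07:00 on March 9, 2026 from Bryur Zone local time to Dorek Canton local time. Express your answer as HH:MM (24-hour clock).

02:30

1 September 2025 is a Monday, so the first Sunday is September 7 and the fourth is September 28.
1 February 2026 is a Sunday, so the first Sunday is February 1.
March 9, 2026 does not fall between 28 September 2025 and 1 February 2026, so daylight saving is not in effect and Bryur Zone is at UTC+05:00.
07:00 Bryur Zone − 5h = 02:00 UTC.
1 March 2026 is a Sunday, so the first Sunday is March 1 and the second is March 8.
1 October 2026 is a Thursday, so the first Sunday is October 4.
At the standard offset (UTC−00:30), 02:00 UTC − 0h30m = 01:30 Dorek Canton standard time.
The standard-time date in Dorek Canton, March 9, 2026, falls between 8 March and 4 October, so daylight saving is in effect and Dorek Canton is at UTC+00:30.
02:00 UTC + 0h30m = 02:30 Dorek Canton.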